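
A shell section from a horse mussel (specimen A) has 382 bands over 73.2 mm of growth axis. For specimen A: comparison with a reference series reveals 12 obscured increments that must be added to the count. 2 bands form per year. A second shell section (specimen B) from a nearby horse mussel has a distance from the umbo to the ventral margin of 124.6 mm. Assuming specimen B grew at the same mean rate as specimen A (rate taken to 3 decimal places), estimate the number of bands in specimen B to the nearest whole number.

670 bands

Specimen A: correcting the raw count gives 382 + 12 = 394 true bands.
Specimen A: with 2 bands per year, 394 / 2 = 197 years.
A: 73.2 mm over 197 years gives 73.2 / 197 ≈ 0.372 mm/yr.
Specimen B: 124.6 mm / 0.372 mm per year = 334.95 years; at 2 bands per year that is 334.95 × 2 ≈ 670 bands.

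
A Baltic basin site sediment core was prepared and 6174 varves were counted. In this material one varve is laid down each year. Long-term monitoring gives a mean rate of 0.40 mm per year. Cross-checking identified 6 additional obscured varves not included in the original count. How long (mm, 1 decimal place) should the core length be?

Adjusted count: 6174 + 6 = 6180 varves.
Predicted length = 0.40 mm/year × 6180 years = 2472.0 mm.

2472.0 mm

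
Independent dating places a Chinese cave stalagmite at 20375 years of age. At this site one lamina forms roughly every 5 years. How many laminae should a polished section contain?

At 5 years per lamina, 20375 / 5 = 4075 laminae are expected.
So 4075 laminae should be present.

4075 laminae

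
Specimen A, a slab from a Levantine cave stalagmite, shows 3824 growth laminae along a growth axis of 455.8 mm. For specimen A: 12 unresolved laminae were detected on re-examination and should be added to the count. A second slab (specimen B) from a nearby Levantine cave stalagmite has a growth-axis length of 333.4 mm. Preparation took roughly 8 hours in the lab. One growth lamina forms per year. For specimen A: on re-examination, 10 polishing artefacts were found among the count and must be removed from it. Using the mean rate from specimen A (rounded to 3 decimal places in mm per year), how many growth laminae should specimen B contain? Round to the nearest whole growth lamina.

2802 growth laminae

Specimen A: adjusted count: 3824 − 10 + 12 = 3826 growth laminae.
A: 455.8 mm over 3826 years gives 455.8 / 3826 ≈ 0.119 mm/year.
For B, 333.4 / 0.119 = 2801.68 years ≈ 2802 growth laminae.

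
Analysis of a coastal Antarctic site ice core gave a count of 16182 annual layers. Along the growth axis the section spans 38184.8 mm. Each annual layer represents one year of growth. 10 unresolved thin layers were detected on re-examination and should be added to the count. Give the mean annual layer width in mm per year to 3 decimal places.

2.358 mm per year

True annual layer count = 16182 + 10 = 16192.
38184.8 mm over 16192 years gives 38184.8 / 16192 ≈ 2.358 mm per year.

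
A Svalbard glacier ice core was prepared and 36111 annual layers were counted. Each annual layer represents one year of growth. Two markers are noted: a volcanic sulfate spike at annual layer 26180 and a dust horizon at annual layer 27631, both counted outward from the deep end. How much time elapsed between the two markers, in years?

27631 − 26180 = 1451 annual layers lie between the two events.
That is 1451 years at one annual layer per year.

1451 yr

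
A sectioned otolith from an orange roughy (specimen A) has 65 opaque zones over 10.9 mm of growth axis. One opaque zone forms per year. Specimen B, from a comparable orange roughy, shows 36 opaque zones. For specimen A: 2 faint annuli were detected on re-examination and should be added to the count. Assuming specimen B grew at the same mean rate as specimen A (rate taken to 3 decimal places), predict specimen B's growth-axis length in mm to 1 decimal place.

5.9 mm

Specimen A: correcting the raw count gives 65 + 2 = 67 true opaque zones.
A: Mean rate = 10.9 mm / 67 years ≈ 0.163 mm/yr.
Length of B = 0.163 × 36 = 5.9 mm.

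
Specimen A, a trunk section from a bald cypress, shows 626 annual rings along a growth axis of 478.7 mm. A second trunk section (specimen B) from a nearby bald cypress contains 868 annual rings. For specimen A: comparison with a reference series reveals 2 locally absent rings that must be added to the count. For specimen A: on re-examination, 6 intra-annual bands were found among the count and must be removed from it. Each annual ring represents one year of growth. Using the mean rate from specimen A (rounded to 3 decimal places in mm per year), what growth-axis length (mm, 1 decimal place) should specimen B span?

Specimen A: correcting the raw count gives 626 − 6 + 2 = 622 true annual rings.
A: Extension rate ≈ 478.7 / 622 = 0.770 mm/year.
For B, 0.770 mm/year × 868 years = 668.4 mm.

668.4 mm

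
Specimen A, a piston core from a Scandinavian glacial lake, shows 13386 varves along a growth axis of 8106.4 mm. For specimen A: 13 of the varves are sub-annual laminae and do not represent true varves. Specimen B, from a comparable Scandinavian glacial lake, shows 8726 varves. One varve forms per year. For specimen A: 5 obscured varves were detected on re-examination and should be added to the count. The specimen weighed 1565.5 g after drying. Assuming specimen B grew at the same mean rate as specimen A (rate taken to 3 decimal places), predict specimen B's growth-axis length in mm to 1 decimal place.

5288.0 mm

Specimen A: adjusted count: 13386 − 13 + 5 = 13378 varves.
A: Extension rate ≈ 8106.4 / 13378 = 0.606 mm/yr.
For B, 0.606 mm/year × 8726 years = 5288.0 mm.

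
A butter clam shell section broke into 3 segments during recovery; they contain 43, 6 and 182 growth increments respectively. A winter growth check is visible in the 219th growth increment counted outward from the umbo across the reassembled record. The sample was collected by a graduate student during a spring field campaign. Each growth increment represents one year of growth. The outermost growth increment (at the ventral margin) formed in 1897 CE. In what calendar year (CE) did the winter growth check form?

1885 CE

Total growth increments = 43 + 6 + 182 = 231.
231 − 219 = 12 growth increments lie beyond the winter growth check toward the ventral margin.
1897 − 12 = 1885 CE.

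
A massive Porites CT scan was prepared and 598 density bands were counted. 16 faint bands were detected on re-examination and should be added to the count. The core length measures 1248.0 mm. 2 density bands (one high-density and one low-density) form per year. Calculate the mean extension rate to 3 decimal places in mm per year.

4.065 mm per year

Correcting the raw count gives 598 + 16 = 614 true density bands.
With 2 density bands per year, 614 / 2 = 307 years.
Mean rate = 1248.0 mm / 307 years ≈ 4.065 mm per year.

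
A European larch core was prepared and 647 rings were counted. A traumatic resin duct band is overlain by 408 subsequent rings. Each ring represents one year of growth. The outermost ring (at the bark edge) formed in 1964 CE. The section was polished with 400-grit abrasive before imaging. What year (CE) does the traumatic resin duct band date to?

1556 CE

408 rings formed after the traumatic resin duct band.
The ring at the bark edge is 1964 CE, so the traumatic resin duct band dates to 1964 − 408 = 1556 CE.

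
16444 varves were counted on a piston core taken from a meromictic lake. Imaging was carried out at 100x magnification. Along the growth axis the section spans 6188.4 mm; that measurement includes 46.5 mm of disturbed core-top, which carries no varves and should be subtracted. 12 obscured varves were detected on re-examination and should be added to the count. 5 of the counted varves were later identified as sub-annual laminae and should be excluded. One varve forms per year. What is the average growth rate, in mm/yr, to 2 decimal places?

Correcting the raw count gives 16444 − 5 + 12 = 16451 true varves.
Removing the 46.5 mm offcut leaves 6188.4 − 46.5 = 6141.9 mm.
6141.9 mm over 16451 years gives 6141.9 / 16451 ≈ 0.37 mm/yr.

0.37 mm/yr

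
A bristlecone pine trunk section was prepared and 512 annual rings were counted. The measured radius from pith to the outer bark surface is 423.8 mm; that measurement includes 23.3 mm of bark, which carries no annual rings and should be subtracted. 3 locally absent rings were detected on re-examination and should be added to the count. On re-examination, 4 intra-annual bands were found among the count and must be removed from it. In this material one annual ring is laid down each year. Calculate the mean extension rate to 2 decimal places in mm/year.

True annual ring count = 512 − 4 + 3 = 511.
Net length = 423.8 − 23.3 = 400.5 mm.
Extension rate ≈ 400.5 / 511 = 0.78 mm/year.

0.78 mm/year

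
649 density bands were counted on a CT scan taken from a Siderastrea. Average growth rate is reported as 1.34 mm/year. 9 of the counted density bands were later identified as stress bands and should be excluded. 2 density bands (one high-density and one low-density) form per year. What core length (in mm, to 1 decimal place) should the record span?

Adjusted count: 649 − 9 = 640 density bands.
With 2 density bands per year, 640 / 2 = 320 years.
320 years at 1.34 mm/year gives 1.34 × 320 = 428.8 mm.

428.8 mm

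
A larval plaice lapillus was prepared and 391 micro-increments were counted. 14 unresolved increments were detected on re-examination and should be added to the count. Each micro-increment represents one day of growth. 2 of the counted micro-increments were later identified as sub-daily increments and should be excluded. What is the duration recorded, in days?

403 d

After corrections the count is 391 − 2 + 14 = 403 micro-increments.
With a one-to-one micro-increment periodicity this is 403 days.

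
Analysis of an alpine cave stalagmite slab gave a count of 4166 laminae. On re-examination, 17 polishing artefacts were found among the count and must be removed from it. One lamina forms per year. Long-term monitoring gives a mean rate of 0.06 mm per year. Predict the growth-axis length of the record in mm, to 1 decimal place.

248.9 mm

After corrections the count is 4166 − 17 = 4149 laminae.
Predicted length = 0.06 mm/year × 4149 years = 248.9 mm.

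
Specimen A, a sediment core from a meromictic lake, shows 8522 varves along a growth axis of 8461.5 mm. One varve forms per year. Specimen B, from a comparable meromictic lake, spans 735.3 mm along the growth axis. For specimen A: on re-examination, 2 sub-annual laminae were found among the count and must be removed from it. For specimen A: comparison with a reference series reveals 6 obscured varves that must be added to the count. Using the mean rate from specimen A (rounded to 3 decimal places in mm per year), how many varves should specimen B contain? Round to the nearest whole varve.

Specimen A: adjusted count: 8522 − 2 + 6 = 8526 varves.
A: Mean rate = 8461.5 mm / 8526 years ≈ 0.992 mm/yr.
Specimen B: 735.3 mm / 0.992 mm per year = 741.23 years ≈ 741 varves.

741 varves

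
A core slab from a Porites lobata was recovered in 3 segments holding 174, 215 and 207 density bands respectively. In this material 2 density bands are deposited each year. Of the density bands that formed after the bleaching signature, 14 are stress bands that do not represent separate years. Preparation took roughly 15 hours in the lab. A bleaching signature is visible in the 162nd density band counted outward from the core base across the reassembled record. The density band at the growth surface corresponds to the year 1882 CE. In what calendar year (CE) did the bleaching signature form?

Total density bands = 174 + 215 + 207 = 596.
The bleaching signature sits at density band 162 from the core base, so 596 − 162 = 434 density bands formed after it.
434 − 14 false = 420 true density bands after the bleaching signature.
Dividing by 2 density bands per year: 420 / 2 = 210 years.
Counting back 210 years from 1882 CE places the bleaching signature in 1882 − 210 = 1672 CE.

1672 CE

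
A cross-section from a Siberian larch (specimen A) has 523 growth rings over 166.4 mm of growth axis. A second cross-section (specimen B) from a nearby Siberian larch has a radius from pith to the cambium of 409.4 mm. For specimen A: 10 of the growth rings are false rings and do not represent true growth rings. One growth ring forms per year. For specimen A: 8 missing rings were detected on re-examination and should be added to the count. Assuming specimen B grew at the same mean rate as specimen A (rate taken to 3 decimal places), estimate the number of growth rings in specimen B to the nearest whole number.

1283 growth rings

Specimen A: after corrections the count is 523 − 10 + 8 = 521 growth rings.
A: Extension rate ≈ 166.4 / 521 = 0.319 mm per year.
Specimen B: 409.4 mm / 0.319 mm per year = 1283.39 years ≈ 1283 growth rings.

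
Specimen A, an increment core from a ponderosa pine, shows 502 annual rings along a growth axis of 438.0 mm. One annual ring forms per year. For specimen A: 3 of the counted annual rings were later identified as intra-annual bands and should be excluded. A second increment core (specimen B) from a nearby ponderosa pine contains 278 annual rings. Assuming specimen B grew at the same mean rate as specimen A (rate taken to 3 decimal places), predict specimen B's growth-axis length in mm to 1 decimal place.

Specimen A: after corrections the count is 502 − 3 = 499 annual rings.
A: Mean rate = 438.0 mm / 499 years ≈ 0.878 mm/year.
For B, 0.878 mm/year × 278 years = 244.1 mm.

244.1 mm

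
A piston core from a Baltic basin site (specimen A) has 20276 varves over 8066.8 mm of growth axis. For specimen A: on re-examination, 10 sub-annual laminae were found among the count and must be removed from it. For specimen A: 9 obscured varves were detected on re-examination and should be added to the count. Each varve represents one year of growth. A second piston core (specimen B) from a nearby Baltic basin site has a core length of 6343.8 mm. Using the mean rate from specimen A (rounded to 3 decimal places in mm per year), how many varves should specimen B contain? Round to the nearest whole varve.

15939 varves

Specimen A: true varve count = 20276 − 10 + 9 = 20275.
A: Mean rate = 8066.8 mm / 20275 years ≈ 0.398 mm per year.
B spans 6343.8 / 0.398 = 15939.20 years ≈ 15939 varves.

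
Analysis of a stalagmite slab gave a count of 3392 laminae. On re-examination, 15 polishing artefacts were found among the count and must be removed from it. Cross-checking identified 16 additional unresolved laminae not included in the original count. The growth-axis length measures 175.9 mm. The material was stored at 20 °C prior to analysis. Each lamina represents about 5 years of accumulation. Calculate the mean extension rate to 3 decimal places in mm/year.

0.010 mm/year

After corrections the count is 3392 − 15 + 16 = 3393 laminae.
Multiplying by 5 years per lamina: 3393 × 5 = 16965 years.
Extension rate ≈ 175.9 / 16965 = 0.010 mm/year.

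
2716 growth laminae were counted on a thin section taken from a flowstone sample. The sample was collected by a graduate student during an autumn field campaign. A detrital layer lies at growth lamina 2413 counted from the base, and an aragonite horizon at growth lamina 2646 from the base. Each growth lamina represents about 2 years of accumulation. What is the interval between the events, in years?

Separation: 2646 − 2413 = 233 growth laminae.
233 growth laminae at 2 years each span 233 × 2 = 466 years.

466 yr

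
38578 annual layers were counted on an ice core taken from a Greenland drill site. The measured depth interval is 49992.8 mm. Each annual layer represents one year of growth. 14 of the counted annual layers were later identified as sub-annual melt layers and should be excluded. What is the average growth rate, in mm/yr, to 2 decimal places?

1.30 mm/yr

After corrections the count is 38578 − 14 = 38564 annual layers.
Extension rate ≈ 49992.8 / 38564 = 1.30 mm/yr.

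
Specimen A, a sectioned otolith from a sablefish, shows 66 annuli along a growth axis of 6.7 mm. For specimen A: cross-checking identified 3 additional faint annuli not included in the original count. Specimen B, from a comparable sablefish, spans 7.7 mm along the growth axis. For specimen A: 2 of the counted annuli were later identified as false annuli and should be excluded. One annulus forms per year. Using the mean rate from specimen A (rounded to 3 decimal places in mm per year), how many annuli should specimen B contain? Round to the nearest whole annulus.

77 annuli

Specimen A: after corrections the count is 66 − 2 + 3 = 67 annuli.
A: Extension rate ≈ 6.7 / 67 = 0.100 mm/yr.
B spans 7.7 / 0.100 = 77.00 years ≈ 77 annuli.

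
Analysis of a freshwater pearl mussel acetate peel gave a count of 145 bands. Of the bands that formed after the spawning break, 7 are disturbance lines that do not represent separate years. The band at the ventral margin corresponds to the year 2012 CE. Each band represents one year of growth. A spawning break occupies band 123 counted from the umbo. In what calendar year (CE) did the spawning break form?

Between band 123 and the ventral margin there are 145 − 123 = 22 bands.
Removing the 7 false bands leaves 22 − 7 = 15 true bands beyond the spawning break.
The band at the ventral margin is 2012 CE, so the spawning break dates to 2012 − 15 = 1997 CE.

1997 CE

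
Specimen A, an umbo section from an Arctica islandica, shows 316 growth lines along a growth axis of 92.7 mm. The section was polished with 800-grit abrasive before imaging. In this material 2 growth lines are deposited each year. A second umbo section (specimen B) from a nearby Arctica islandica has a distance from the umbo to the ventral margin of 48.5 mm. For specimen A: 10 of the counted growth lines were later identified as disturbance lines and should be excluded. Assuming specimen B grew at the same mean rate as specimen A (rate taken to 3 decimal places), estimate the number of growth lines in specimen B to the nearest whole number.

160 growth lines

Specimen A: true growth line count = 316 − 10 = 306.
Specimen A: with 2 growth lines per year, 306 / 2 = 153 years.
A: 92.7 mm over 153 years gives 92.7 / 153 ≈ 0.606 mm per year.
For B, 48.5 / 0.606 = 80.03 years; at 2 growth lines per year that is 80.03 × 2 ≈ 160 growth lines.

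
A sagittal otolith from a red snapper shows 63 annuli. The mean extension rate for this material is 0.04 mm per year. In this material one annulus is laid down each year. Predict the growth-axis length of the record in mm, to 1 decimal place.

2.5 mm

The record spans 63 years at 0.04 mm per year.
63 years at 0.04 mm/year gives 0.04 × 63 = 2.5 mm.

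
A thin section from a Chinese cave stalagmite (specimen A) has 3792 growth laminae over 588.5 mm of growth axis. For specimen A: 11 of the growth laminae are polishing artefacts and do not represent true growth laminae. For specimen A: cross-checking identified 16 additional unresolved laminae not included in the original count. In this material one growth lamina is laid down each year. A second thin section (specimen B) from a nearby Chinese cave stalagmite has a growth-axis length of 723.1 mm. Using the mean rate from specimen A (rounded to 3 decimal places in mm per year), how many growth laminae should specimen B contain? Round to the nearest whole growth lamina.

4665 growth laminae

Specimen A: adjusted count: 3792 − 11 + 16 = 3797 growth laminae.
A: Extension rate ≈ 588.5 / 3797 = 0.155 mm/yr.
For B, 723.1 / 0.155 = 4665.16 years ≈ 4665 growth laminae.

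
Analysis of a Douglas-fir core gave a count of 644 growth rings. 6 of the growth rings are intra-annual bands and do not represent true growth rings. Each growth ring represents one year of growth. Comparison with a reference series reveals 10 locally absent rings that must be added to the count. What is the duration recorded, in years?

648 yr

Adjusted count: 644 − 6 + 10 = 648 growth rings.
One growth ring per year makes the duration 648 years.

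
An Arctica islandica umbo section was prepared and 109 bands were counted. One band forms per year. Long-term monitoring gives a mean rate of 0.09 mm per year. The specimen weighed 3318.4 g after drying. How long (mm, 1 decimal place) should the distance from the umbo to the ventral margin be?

9.8 mm

109 years of growth are recorded.
Predicted length = 0.09 mm/year × 109 years = 9.8 mm.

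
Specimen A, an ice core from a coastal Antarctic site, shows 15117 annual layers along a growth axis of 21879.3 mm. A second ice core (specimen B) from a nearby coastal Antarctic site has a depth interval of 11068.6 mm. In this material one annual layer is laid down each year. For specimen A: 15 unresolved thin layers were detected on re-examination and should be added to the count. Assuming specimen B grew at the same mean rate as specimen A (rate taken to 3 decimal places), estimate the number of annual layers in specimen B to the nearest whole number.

7655 annual layers

Specimen A: true annual layer count = 15117 + 15 = 15132.
A: 21879.3 mm over 15132 years gives 21879.3 / 15132 ≈ 1.446 mm/yr.
Specimen B: 11068.6 mm / 1.446 mm per year = 7654.63 years ≈ 7655 annual layers.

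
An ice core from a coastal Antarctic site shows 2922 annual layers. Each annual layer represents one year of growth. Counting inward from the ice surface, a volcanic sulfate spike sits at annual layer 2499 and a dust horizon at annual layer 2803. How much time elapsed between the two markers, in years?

Separation: 2803 − 2499 = 304 annual layers.
At one annual layer per year, 304 years elapsed between them.

304 yr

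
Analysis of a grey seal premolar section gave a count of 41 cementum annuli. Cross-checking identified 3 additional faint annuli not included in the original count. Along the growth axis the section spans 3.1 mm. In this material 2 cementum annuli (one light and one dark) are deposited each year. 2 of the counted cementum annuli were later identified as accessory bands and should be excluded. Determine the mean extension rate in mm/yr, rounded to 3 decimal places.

Correcting the raw count gives 41 − 2 + 3 = 42 true cementum annuli.
With 2 cementum annuli per year, 42 / 2 = 21 years.
Mean rate = 3.1 mm / 21 years ≈ 0.148 mm/yr.

0.148 mm/yr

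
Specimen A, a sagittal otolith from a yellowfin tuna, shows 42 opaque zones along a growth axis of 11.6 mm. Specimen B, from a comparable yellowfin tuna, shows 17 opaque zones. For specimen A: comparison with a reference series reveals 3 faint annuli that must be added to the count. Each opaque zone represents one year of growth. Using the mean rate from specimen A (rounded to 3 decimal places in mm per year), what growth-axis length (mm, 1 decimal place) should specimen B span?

4.4 mm

Specimen A: correcting the raw count gives 42 + 3 = 45 true opaque zones.
A: Extension rate ≈ 11.6 / 45 = 0.258 mm/yr.
For B, 0.258 mm/year × 17 years = 4.4 mm.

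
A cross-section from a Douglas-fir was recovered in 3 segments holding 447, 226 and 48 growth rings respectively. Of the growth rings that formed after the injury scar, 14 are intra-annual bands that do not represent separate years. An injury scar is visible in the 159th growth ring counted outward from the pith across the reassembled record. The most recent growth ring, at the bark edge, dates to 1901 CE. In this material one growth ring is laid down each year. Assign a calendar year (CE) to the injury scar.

Total growth rings = 447 + 226 + 48 = 721.
The injury scar sits at growth ring 159 from the pith, so 721 − 159 = 562 growth rings formed after it.
Excluding 14 false growth rings: 562 − 14 = 548.
1901 − 548 = 1353 CE.

1353 CE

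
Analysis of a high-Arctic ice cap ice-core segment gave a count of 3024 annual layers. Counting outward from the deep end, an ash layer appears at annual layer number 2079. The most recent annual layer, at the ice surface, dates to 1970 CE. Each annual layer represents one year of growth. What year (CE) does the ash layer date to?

3024 − 2079 = 945 annual layers lie beyond the ash layer toward the ice surface.
Counting back 945 years from 1970 CE places the ash layer in 1970 − 945 = 1025 CE.

1025 CE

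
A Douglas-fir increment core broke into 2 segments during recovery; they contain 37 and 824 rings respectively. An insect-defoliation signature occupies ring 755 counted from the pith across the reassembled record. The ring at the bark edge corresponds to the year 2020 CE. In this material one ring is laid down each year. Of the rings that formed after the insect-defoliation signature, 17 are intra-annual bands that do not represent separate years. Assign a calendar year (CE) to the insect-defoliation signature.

Total rings = 37 + 824 = 861.
861 − 755 = 106 rings lie beyond the insect-defoliation signature toward the bark edge.
Excluding 17 false rings: 106 − 17 = 89.
Counting back 89 years from 2020 CE places the insect-defoliation signature in 2020 − 89 = 1931 CE.

1931 CE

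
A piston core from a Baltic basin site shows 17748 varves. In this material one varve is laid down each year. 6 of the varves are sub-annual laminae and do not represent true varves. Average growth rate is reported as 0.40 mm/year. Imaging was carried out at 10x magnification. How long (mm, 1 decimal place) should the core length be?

Adjusted count: 17748 − 6 = 17742 varves.
Length ≈ 0.40 × 17742 = 7096.8 mm.

7096.8 mm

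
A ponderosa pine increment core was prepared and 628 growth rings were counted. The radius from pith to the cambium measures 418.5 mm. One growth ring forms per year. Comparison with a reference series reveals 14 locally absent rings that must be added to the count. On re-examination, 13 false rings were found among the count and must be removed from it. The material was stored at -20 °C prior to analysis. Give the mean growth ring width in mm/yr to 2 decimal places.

Correcting the raw count gives 628 − 13 + 14 = 629 true growth rings.
418.5 mm over 629 years gives 418.5 / 629 ≈ 0.67 mm/yr.

0.67 mm/yr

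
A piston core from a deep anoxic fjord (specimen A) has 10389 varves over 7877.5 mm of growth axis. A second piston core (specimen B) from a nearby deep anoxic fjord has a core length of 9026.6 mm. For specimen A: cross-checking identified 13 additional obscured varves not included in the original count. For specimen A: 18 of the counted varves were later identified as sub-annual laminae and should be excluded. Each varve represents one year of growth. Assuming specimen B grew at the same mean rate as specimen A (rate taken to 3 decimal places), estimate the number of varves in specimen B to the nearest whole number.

11893 varves

Specimen A: true varve count = 10389 − 18 + 13 = 10384.
A: 7877.5 mm over 10384 years gives 7877.5 / 10384 ≈ 0.759 mm per year.
B spans 9026.6 / 0.759 = 11892.75 years ≈ 11893 varves.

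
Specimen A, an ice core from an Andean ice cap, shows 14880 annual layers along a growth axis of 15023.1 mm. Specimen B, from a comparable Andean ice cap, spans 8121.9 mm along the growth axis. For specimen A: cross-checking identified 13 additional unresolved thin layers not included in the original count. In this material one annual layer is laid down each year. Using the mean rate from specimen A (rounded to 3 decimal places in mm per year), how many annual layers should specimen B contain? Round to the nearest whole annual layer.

8049 annual layers

Specimen A: true annual layer count = 14880 + 13 = 14893.
A: Mean rate = 15023.1 mm / 14893 years ≈ 1.009 mm/yr.
Specimen B: 8121.9 mm / 1.009 mm per year = 8049.45 years ≈ 8049 annual layers.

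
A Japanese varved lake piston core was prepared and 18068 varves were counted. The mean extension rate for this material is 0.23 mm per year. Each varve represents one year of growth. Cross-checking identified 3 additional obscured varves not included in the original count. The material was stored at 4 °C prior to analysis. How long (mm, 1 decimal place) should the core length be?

True varve count = 18068 + 3 = 18071.
Predicted length = 0.23 mm/year × 18071 years = 4156.3 mm.

4156.3 mm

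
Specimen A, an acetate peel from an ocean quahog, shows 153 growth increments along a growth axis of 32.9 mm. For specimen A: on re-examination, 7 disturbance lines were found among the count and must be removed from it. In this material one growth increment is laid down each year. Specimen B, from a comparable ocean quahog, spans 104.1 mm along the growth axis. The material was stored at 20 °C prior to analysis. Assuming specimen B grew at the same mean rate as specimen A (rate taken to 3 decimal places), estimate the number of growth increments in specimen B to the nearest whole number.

Specimen A: adjusted count: 153 − 7 = 146 growth increments.
A: Mean rate = 32.9 mm / 146 years ≈ 0.225 mm/yr.
B spans 104.1 / 0.225 = 462.67 years ≈ 463 growth increments.

463 growth increments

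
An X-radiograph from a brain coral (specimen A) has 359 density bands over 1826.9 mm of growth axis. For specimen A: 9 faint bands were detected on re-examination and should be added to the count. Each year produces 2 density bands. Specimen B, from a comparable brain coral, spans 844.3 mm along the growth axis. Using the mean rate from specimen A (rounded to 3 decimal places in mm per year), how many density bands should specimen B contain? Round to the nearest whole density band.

170 density bands

Specimen A: adjusted count: 359 + 9 = 368 density bands.
Specimen A: 368 density bands at 2 per year is 368 / 2 = 184 years.
A: 1826.9 mm over 184 years gives 1826.9 / 184 ≈ 9.929 mm per year.
Specimen B: 844.3 mm / 9.929 mm per year = 85.03 years; at 2 density bands per year that is 85.03 × 2 ≈ 170 density bands.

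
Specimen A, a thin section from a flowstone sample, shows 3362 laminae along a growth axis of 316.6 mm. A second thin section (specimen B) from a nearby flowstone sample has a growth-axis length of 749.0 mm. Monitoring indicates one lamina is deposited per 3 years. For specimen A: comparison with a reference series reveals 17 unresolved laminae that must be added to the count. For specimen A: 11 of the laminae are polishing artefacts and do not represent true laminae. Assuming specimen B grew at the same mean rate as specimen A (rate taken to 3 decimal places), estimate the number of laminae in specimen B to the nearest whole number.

8054 laminae

Specimen A: correcting the raw count gives 3362 − 11 + 17 = 3368 true laminae.
Specimen A: 3368 laminae at 3 years each span 3368 × 3 = 10104 years.
A: 316.6 mm over 10104 years gives 316.6 / 10104 ≈ 0.031 mm per year.
Specimen B: 749.0 mm / 0.031 mm per year = 24161.29 years; at 3 years per lamina that is 24161.29 / 3 ≈ 8054 laminae.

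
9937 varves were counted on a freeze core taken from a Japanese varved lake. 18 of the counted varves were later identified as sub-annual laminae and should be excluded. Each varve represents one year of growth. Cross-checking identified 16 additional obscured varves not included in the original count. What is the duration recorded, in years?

After corrections the count is 9937 − 18 + 16 = 9935 varves.
With a one-to-one varve periodicity this is 9935 years.

9935 years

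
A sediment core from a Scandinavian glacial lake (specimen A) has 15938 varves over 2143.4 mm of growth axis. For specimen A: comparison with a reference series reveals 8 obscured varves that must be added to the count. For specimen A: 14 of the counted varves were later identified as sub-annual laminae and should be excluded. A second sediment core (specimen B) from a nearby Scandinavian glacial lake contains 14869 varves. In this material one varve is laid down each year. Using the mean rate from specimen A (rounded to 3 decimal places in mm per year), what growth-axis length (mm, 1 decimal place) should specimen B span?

Specimen A: adjusted count: 15938 − 14 + 8 = 15932 varves.
A: Extension rate ≈ 2143.4 / 15932 = 0.135 mm/yr.
For B, 0.135 mm/year × 14869 years = 2007.3 mm.

2007.3 mm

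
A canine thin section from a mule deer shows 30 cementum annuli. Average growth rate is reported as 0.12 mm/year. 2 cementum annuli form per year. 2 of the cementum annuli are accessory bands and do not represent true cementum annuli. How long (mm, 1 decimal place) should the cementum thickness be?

1.7 mm

True cementum annulus count = 30 − 2 = 28.
With 2 cementum annuli per year, 28 / 2 = 14 years.
14 years at 0.12 mm/year gives 0.12 × 14 = 1.7 mm.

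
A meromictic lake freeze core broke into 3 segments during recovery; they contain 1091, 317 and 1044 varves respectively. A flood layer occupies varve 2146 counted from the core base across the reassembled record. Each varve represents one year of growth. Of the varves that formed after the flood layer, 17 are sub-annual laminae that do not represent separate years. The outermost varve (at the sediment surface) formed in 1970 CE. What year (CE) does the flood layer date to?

Total varves = 1091 + 317 + 1044 = 2452.
Between varve 2146 and the sediment surface there are 2452 − 2146 = 306 varves.
Removing the 17 false varves leaves 306 − 17 = 289 true varves beyond the flood layer.
Counting back 289 years from 1970 CE places the flood layer in 1970 − 289 = 1681 CE.

1681 CE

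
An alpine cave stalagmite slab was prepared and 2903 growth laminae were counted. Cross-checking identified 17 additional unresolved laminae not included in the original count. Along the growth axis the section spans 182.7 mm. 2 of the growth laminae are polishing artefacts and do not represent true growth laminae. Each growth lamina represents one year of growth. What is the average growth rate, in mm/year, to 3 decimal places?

0.063 mm/year

After corrections the count is 2903 − 2 + 17 = 2918 growth laminae.
Extension rate ≈ 182.7 / 2918 = 0.063 mm/year.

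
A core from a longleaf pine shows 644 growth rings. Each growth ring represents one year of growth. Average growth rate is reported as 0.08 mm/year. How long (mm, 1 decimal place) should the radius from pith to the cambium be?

51.5 mm

The record spans 644 years at 0.08 mm per year.
Length ≈ 0.08 × 644 = 51.5 mm.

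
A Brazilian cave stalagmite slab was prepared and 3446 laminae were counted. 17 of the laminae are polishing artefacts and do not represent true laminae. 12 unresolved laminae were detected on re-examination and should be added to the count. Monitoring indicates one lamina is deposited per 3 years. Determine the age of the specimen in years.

After corrections the count is 3446 − 17 + 12 = 3441 laminae.
3441 laminae at 3 years each span 3441 × 3 = 10323 years.

10323 years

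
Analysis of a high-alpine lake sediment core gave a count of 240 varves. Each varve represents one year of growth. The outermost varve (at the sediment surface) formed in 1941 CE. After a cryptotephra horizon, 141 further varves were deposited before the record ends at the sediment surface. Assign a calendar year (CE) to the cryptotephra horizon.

141 varves post-date the cryptotephra horizon.
1941 − 141 = 1800 CE.

1800 CE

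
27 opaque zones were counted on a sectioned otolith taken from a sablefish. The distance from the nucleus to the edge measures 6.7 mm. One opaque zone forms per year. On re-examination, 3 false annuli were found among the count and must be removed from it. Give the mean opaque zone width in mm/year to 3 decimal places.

Adjusted count: 27 − 3 = 24 opaque zones.
Mean rate = 6.7 mm / 24 years ≈ 0.279 mm/year.

0.279 mm/year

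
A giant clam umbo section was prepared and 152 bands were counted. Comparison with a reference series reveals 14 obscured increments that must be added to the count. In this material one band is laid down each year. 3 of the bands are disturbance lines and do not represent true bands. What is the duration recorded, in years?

163 years

After corrections the count is 152 − 3 + 14 = 163 bands.
At one band per year, that is 163 years.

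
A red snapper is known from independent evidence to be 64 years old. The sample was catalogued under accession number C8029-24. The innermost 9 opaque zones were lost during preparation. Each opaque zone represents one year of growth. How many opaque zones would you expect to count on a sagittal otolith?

One opaque zone per year gives 64 opaque zones over 64 years.
64 − 9 missed = 55 opaque zones expected in the prepared section.

55 opaque zones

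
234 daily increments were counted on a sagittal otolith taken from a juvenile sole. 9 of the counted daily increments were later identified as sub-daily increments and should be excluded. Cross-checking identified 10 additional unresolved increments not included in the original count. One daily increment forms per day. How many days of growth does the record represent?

Adjusted count: 234 − 9 + 10 = 235 daily increments.
One daily increment per day makes the duration 235 days.

235 days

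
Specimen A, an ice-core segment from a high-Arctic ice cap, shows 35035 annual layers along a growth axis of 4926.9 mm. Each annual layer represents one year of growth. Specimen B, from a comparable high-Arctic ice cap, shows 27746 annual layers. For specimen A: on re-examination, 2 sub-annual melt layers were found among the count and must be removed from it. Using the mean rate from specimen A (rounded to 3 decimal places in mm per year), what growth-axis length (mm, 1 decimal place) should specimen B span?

3912.2 mm

Specimen A: after corrections the count is 35035 − 2 = 35033 annual layers.
A: 4926.9 mm over 35033 years gives 4926.9 / 35033 ≈ 0.141 mm per year.
B's length ≈ 0.141 × 27746 = 3912.2 mm.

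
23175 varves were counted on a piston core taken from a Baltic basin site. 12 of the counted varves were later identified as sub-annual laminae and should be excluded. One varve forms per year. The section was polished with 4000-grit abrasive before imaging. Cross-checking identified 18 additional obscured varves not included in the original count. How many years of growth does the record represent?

Adjusted count: 23175 − 12 + 18 = 23181 varves.
At one varve per year, that is 23181 years.

23181 years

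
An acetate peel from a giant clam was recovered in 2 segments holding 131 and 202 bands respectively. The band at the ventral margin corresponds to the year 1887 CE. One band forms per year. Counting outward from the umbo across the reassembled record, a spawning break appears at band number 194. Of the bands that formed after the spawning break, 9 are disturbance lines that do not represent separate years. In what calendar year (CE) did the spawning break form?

1757 CE

Total bands = 131 + 202 = 333.
Between band 194 and the ventral margin there are 333 − 194 = 139 bands.
139 − 9 false = 130 true bands after the spawning break.
The band at the ventral margin is 1887 CE, so the spawning break dates to 1887 − 130 = 1757 CE.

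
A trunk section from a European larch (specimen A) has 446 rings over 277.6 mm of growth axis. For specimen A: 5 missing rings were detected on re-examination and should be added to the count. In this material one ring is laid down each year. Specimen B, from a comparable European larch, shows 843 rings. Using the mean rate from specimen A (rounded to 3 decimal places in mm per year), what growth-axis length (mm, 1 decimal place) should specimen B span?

519.3 mm

Specimen A: correcting the raw count gives 446 + 5 = 451 true rings.
A: Mean rate = 277.6 mm / 451 years ≈ 0.616 mm/yr.
B's length ≈ 0.616 × 843 = 519.3 mm.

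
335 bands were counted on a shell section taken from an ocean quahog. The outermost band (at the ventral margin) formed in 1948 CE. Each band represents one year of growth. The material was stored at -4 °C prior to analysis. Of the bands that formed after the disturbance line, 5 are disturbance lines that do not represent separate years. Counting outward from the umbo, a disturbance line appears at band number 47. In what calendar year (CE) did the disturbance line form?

The disturbance line sits at band 47 from the umbo, so 335 − 47 = 288 bands formed after it.
Removing the 5 false bands leaves 288 − 5 = 283 true bands beyond the disturbance line.
The band at the ventral margin is 1948 CE, so the disturbance line dates to 1948 − 283 = 1665 CE.

1665 CE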